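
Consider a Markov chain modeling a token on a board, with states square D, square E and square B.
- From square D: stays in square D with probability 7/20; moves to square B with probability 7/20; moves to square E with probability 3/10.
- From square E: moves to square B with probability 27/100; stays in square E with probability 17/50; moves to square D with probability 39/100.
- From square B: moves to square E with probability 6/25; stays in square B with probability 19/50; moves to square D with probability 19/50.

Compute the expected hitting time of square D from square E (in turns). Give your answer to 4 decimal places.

Let t(s) be the expected number of turns to first reach square D from state s, with t(square D) = 0. Conditioning on the first turn:
t(square E) = 1 + 0.34·t(square E) + 0.27·t(square B)
t(square B) = 1 + 0.24·t(square E) + 0.38·t(square B)
Solving: t(square E) = 2.5842, t(square B) = 2.6132.
Expected turns from square E to square D: 2.5842.

2.5842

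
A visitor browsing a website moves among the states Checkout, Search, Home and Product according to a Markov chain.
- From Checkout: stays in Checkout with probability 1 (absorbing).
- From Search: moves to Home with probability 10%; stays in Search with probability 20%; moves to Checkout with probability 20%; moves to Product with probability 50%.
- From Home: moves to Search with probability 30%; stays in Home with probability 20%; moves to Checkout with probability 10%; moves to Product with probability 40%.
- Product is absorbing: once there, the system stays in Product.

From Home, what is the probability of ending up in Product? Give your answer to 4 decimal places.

Let h(s) be the probability of absorption at Product starting from transient state s. Then h(Product) = 1 and h(Checkout) = 0. By first-step analysis:
h(Search) = 0.2·0 + 0.2·h(Search) + 0.1·h(Home) + 0.5·1
h(Home) = 0.1·0 + 0.3·h(Search) + 0.2·h(Home) + 0.4·1
Solving: h(Search) = 0.7213, h(Home) = 0.7705.
Starting from Home, the probability is 0.7705.

0.7705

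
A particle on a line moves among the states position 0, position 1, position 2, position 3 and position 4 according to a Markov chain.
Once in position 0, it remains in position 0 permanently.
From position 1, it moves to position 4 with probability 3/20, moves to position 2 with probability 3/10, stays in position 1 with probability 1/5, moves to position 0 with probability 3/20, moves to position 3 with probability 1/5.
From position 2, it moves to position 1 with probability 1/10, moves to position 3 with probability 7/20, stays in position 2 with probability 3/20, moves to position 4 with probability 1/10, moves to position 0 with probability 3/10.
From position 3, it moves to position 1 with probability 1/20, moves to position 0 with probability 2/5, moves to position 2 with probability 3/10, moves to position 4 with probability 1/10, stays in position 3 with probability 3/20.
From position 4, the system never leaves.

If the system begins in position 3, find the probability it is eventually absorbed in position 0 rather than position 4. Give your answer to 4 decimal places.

Let h(s) be the probability of absorption at position 0 starting from transient state s. Then h(position 0) = 1 and h(position 4) = 0. By first-step analysis:
h(position 1) = 0.15·1 + 0.2·h(position 1) + 0.3·h(position 2) + 0.2·h(position 3) + 0.15·0
h(position 2) = 0.3·1 + 0.1·h(position 1) + 0.15·h(position 2) + 0.35·h(position 3) + 0.1·0
h(position 3) = 0.4·1 + 0.05·h(position 1) + 0.3·h(position 2) + 0.15·h(position 3) + 0.1·0
Solving: h(position 1) = 0.6621, h(position 2) = 0.7496, h(position 3) = 0.7741.
Starting from position 3, the probability is 0.7741.

0.7741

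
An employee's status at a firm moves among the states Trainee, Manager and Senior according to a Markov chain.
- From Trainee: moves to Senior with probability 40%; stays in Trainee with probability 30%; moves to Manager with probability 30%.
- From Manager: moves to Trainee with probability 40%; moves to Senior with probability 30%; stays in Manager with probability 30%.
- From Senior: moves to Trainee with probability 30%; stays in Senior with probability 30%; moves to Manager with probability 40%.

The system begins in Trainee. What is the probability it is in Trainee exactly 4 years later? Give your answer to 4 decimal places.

0.3333

Propagate the distribution vector 4 years from Trainee.
After 0 years: (1.0000, 0.0000, 0.0000)
After 1 year: (0.3000, 0.3000, 0.4000)
After 2 years: (0.3300, 0.3400, 0.3300)
After 3 years: (0.3340, 0.3330, 0.3330)
After 4 years: (0.3333, 0.3333, 0.3334)
P(in Trainee after 4 years) = 0.3333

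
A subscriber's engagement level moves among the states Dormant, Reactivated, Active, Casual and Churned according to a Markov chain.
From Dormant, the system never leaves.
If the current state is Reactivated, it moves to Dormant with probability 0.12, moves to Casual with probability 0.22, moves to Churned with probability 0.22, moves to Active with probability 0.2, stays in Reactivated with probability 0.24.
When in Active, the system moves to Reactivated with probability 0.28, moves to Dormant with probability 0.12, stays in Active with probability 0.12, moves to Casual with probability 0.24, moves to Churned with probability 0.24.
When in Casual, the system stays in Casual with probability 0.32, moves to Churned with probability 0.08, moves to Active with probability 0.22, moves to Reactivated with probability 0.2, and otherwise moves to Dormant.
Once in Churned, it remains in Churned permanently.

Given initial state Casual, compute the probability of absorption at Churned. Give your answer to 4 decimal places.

Let h(s) be the probability of absorption at Churned starting from transient state s. Then h(Churned) = 1 and h(Dormant) = 0. By first-step analysis:
h(Reactivated) = 0.12·0 + 0.24·h(Reactivated) + 0.2·h(Active) + 0.22·h(Casual) + 0.22·1
h(Active) = 0.12·0 + 0.28·h(Reactivated) + 0.12·h(Active) + 0.24·h(Casual) + 0.24·1
h(Casual) = 0.18·0 + 0.2·h(Reactivated) + 0.22·h(Active) + 0.32·h(Casual) + 0.08·1
Solving: h(Reactivated) = 0.5835, h(Active) = 0.5893, h(Casual) = 0.4799.
Starting from Casual, the probability is 0.4799.

0.4799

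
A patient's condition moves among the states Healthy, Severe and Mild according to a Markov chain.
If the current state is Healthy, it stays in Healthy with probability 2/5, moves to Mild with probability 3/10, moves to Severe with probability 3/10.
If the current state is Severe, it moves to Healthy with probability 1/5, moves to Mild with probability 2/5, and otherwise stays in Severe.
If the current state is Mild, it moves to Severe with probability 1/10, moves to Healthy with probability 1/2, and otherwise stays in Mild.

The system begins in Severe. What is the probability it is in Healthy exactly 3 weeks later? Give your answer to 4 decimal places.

0.3860

Propagate the distribution vector 3 weeks from Severe.
After 0 weeks: (0.0000, 1.0000, 0.0000)
After 1 week: (0.2000, 0.4000, 0.4000)
After 2 weeks: (0.3600, 0.2600, 0.3800)
After 3 weeks: (0.3860, 0.2500, 0.3640)
P(in Healthy after 3 weeks) = 0.3860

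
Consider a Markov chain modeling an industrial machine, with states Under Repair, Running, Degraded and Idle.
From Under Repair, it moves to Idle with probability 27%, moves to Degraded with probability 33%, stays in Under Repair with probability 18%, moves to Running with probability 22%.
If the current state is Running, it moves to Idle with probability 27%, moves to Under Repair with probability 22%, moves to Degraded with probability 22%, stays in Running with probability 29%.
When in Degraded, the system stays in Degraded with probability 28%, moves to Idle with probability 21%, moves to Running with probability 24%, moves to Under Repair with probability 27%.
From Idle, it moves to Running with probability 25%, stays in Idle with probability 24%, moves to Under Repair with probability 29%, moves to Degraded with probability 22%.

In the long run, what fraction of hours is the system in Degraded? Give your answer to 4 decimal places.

0.2622

Let the stationary distribution be π with π = πP and π_1 + π_2 + π_3 + π_4 = 1.
π_1 = 0.18·π_1 + 0.22·π_2 + 0.27·π_3 + 0.29·π_4
π_2 = 0.22·π_1 + 0.29·π_2 + 0.24·π_3 + 0.25·π_4
π_3 = 0.33·π_1 + 0.22·π_2 + 0.28·π_3 + 0.22·π_4
Solving with the normalization constraint gives π = (0.2408, 0.2502, 0.2622, 0.2469).
So the stationary probability of Degraded is 0.2622.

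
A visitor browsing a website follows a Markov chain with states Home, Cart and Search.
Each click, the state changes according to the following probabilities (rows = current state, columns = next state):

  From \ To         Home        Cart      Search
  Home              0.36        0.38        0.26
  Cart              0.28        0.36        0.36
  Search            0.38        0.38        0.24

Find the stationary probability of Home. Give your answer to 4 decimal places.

Let the stationary distribution be π with π = πP and π_1 + π_2 + π_3 = 1.
π_1 = 0.36·π_1 + 0.28·π_2 + 0.38·π_3
π_2 = 0.38·π_1 + 0.36·π_2 + 0.38·π_3
Solving with the normalization constraint gives π = (0.3360, 0.3725, 0.2914).
So the stationary probability of Home is 0.3360.

0.3360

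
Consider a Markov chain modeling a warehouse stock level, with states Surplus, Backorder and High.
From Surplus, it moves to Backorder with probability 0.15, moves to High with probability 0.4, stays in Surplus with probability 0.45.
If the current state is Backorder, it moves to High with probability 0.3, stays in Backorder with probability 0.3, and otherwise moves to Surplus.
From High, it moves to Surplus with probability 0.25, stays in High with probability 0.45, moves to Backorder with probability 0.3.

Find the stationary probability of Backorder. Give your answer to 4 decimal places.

0.2462

Let the stationary distribution be π with π = πP and π_1 + π_2 + π_3 = 1.
π_1 = 0.45·π_1 + 0.4·π_2 + 0.25·π_3
π_2 = 0.15·π_1 + 0.3·π_2 + 0.3·π_3
Solving with the normalization constraint gives π = (0.3587, 0.2462, 0.3951).
So the stationary probability of Backorder is 0.2462.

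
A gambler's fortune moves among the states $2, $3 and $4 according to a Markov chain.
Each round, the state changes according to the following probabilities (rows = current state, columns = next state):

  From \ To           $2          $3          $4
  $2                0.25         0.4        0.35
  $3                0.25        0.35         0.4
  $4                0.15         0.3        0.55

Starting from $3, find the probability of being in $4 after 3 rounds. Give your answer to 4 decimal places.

0.4566

Propagate the distribution vector 3 rounds from $3.
After 0 rounds: (0.0000, 1.0000, 0.0000)
After 1 round: (0.2500, 0.3500, 0.4000)
After 2 rounds: (0.2100, 0.3425, 0.4475)
After 3 rounds: (0.2053, 0.3381, 0.4566)
P(in $4 after 3 rounds) = 0.4566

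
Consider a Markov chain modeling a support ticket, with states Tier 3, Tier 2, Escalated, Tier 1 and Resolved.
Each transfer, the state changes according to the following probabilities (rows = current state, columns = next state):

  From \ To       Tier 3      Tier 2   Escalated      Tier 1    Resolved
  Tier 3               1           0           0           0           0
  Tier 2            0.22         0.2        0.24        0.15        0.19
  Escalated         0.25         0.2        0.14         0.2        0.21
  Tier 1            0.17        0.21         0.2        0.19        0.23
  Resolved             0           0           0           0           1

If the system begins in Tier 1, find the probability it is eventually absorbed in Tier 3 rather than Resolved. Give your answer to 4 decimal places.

0.4736

Let h(s) be the probability of absorption at Tier 3 starting from transient state s. Then h(Tier 3) = 1 and h(Resolved) = 0. By first-step analysis:
h(Tier 2) = 0.22·1 + 0.2·h(Tier 2) + 0.24·h(Escalated) + 0.15·h(Tier 1) + 0.19·0
h(Escalated) = 0.25·1 + 0.2·h(Tier 2) + 0.14·h(Escalated) + 0.2·h(Tier 1) + 0.21·0
h(Tier 1) = 0.17·1 + 0.21·h(Tier 2) + 0.2·h(Escalated) + 0.19·h(Tier 1) + 0.23·0
Solving: h(Tier 2) = 0.5204, h(Escalated) = 0.5219, h(Tier 1) = 0.4736.
Starting from Tier 1, the probability is 0.4736.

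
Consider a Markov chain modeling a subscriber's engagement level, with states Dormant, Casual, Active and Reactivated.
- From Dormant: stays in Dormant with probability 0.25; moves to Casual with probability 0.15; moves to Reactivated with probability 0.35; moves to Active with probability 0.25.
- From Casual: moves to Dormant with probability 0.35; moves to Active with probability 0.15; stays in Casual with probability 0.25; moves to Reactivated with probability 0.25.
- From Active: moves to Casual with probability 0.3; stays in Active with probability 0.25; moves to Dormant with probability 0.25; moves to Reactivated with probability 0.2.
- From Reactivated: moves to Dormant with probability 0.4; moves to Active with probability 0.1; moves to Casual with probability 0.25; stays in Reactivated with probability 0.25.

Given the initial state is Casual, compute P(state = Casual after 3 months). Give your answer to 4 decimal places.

0.2281

Propagate the distribution vector 3 months from Casual.
After 0 months: (0.0000, 1.0000, 0.0000, 0.0000)
After 1 month: (0.3500, 0.2500, 0.1500, 0.2500)
After 2 months: (0.3125, 0.2225, 0.1875, 0.2775)
After 3 months: (0.3139, 0.2281, 0.1861, 0.2719)
P(in Casual after 3 months) = 0.2281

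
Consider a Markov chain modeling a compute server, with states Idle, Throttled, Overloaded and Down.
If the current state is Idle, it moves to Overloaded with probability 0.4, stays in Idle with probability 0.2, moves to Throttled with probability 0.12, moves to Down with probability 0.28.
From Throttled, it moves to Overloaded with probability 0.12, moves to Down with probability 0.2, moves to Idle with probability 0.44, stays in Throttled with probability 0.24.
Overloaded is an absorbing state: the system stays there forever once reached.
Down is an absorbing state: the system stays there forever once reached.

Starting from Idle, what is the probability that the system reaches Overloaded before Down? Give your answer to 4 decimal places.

Let h(s) be the probability of absorption at Overloaded starting from transient state s. Then h(Overloaded) = 1 and h(Down) = 0. By first-step analysis:
h(Idle) = 0.2·h(Idle) + 0.12·h(Throttled) + 0.4·1 + 0.28·0
h(Throttled) = 0.44·h(Idle) + 0.24·h(Throttled) + 0.12·1 + 0.2·0
Solving: h(Idle) = 0.5735, h(Throttled) = 0.4899.
Starting from Idle, the probability is 0.5735.

0.5735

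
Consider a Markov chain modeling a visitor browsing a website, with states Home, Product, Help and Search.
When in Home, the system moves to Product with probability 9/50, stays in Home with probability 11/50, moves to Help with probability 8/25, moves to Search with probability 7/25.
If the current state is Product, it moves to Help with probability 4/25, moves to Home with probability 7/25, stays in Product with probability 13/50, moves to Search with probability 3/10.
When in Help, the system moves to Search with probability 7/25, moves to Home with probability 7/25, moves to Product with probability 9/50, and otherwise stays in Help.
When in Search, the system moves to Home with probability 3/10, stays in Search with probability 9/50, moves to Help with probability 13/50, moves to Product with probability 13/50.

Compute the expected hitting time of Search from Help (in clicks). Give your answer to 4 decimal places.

Let t(s) be the expected number of clicks to first reach Search from state s, with t(Search) = 0. Conditioning on the first click:
t(Home) = 1 + 0.22·t(Home) + 0.18·t(Product) + 0.32·t(Help)
t(Product) = 1 + 0.28·t(Home) + 0.26·t(Product) + 0.16·t(Help)
t(Help) = 1 + 0.28·t(Home) + 0.18·t(Product) + 0.26·t(Help)
Solving: t(Home) = 3.5222, t(Product) = 3.4456, t(Help) = 3.5222.
Expected clicks from Help to Search: 3.5222.

3.5222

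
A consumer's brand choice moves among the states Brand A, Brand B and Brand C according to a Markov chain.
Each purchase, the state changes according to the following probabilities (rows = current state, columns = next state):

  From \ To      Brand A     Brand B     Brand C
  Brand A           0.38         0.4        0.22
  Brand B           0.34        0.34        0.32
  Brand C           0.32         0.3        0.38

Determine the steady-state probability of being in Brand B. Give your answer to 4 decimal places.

0.3487

Let the stationary distribution be π with π = πP and π_1 + π_2 + π_3 = 1.
π_1 = 0.38·π_1 + 0.34·π_2 + 0.32·π_3
π_2 = 0.4·π_1 + 0.34·π_2 + 0.3·π_3
Solving with the normalization constraint gives π = (0.3478, 0.3487, 0.3034).
So the stationary probability of Brand B is 0.3487.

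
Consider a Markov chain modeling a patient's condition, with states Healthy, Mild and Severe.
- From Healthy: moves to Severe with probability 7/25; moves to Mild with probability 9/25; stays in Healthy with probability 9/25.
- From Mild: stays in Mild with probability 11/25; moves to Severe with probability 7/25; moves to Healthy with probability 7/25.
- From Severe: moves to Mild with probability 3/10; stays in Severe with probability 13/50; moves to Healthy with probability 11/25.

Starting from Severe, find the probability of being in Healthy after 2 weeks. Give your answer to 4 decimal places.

Sum over the intermediate state after 1 week:
P = P(Severe→Healthy)·P(Healthy→Healthy) + P(Severe→Mild)·P(Mild→Healthy) + P(Severe→Severe)·P(Severe→Healthy)
  = 0.44×0.36 + 0.3×0.28 + 0.26×0.44
  = 0.1584 + 0.0840 + 0.1144 = 0.3568

0.3568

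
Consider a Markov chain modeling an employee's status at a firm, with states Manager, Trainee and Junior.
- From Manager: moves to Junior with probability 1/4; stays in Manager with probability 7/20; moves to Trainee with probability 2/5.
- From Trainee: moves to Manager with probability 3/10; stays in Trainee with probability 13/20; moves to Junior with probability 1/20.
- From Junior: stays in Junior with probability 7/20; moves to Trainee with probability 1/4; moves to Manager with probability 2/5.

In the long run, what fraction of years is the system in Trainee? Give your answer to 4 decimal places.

0.5000

Let the stationary distribution be π with π = πP and π_1 + π_2 + π_3 = 1.
π_1 = 0.35·π_1 + 0.3·π_2 + 0.4·π_3
π_2 = 0.4·π_1 + 0.65·π_2 + 0.25·π_3
Solving with the normalization constraint gives π = (0.3333, 0.5000, 0.1667).
So the stationary probability of Trainee is 0.5000.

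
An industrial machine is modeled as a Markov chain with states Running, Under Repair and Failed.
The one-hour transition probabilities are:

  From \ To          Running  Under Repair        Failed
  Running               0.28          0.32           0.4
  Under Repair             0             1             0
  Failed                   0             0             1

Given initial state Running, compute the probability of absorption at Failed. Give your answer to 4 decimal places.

0.5556

Let h(s) be the probability of absorption at Failed starting from transient state s. Then h(Failed) = 1 and h(Under Repair) = 0. By first-step analysis:
h(Running) = 0.28·h(Running) + 0.32·0 + 0.4·1
Solving: h(Running) = 0.5556.
Starting from Running, the probability is 0.5556.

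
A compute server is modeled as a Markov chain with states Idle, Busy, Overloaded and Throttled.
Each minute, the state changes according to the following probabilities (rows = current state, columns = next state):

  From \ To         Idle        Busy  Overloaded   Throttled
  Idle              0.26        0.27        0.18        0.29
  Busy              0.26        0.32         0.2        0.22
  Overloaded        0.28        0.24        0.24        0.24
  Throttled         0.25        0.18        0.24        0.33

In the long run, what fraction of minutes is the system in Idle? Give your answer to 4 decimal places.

0.2616

Let the stationary distribution be π with π = πP and π_1 + π_2 + π_3 + π_4 = 1.
π_1 = 0.26·π_1 + 0.26·π_2 + 0.28·π_3 + 0.25·π_4
π_2 = 0.27·π_1 + 0.32·π_2 + 0.24·π_3 + 0.18·π_4
π_3 = 0.18·π_1 + 0.2·π_2 + 0.24·π_3 + 0.24·π_4
Solving with the normalization constraint gives π = (0.2616, 0.2516, 0.2142, 0.2726).
So the stationary probability of Idle is 0.2616.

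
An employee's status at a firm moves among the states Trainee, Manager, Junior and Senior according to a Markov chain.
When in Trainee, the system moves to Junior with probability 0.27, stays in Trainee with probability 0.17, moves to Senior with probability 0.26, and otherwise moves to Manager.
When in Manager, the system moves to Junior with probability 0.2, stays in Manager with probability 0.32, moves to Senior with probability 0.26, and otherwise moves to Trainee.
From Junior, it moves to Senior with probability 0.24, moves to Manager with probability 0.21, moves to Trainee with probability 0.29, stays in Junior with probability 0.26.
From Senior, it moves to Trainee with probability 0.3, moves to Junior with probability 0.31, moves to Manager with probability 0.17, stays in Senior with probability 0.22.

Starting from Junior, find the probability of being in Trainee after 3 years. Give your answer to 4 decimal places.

0.2458

Propagate the distribution vector 3 years from Junior.
After 0 years: (0.0000, 0.0000, 1.0000, 0.0000)
After 1 year: (0.2900, 0.2100, 0.2600, 0.2400)
After 2 years: (0.2429, 0.2496, 0.2623, 0.2452)
After 3 years: (0.2458, 0.2495, 0.2597, 0.2449)
P(in Trainee after 3 years) = 0.2458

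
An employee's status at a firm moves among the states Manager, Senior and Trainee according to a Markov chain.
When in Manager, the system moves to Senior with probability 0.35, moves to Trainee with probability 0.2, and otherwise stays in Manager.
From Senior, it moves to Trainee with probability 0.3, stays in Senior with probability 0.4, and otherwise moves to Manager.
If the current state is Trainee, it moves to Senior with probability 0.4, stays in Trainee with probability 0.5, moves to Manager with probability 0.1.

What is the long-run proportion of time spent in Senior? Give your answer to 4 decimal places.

0.3864

Let the stationary distribution be π with π = πP and π_1 + π_2 + π_3 = 1.
π_1 = 0.45·π_1 + 0.3·π_2 + 0.1·π_3
π_2 = 0.35·π_1 + 0.4·π_2 + 0.4·π_3
Solving with the normalization constraint gives π = (0.2727, 0.3864, 0.3409).
So the stationary probability of Senior is 0.3864.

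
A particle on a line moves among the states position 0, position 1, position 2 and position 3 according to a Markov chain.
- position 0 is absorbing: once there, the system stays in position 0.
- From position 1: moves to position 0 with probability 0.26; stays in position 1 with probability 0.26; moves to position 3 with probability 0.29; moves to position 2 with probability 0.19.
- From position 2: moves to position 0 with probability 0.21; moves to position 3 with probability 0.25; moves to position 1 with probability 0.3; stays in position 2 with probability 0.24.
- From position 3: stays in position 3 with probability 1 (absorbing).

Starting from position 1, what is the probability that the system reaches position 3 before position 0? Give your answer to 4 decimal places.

Let h(s) be the probability of absorption at position 3 starting from transient state s. Then h(position 3) = 1 and h(position 0) = 0. By first-step analysis:
h(position 1) = 0.26·0 + 0.26·h(position 1) + 0.19·h(position 2) + 0.29·1
h(position 2) = 0.21·0 + 0.3·h(position 1) + 0.24·h(position 2) + 0.25·1
Solving: h(position 1) = 0.5301, h(position 2) = 0.5382.
Starting from position 1, the probability is 0.5301.

0.5301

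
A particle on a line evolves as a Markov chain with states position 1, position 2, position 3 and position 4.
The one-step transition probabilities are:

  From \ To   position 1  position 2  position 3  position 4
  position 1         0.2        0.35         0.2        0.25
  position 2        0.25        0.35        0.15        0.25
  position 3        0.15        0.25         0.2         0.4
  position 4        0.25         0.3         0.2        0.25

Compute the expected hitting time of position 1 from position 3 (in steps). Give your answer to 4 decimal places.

4.7521

Let t(s) be the expected number of steps to first reach position 1 from state s, with t(position 1) = 0. Conditioning on the first step:
t(position 2) = 1 + 0.35·t(position 2) + 0.15·t(position 3) + 0.25·t(position 4)
t(position 3) = 1 + 0.25·t(position 2) + 0.2·t(position 3) + 0.4·t(position 4)
t(position 4) = 1 + 0.3·t(position 2) + 0.2·t(position 3) + 0.25·t(position 4)
Solving: t(position 2) = 4.2963, t(position 3) = 4.7521, t(position 4) = 4.3191.
Expected steps from position 3 to position 1: 4.7521.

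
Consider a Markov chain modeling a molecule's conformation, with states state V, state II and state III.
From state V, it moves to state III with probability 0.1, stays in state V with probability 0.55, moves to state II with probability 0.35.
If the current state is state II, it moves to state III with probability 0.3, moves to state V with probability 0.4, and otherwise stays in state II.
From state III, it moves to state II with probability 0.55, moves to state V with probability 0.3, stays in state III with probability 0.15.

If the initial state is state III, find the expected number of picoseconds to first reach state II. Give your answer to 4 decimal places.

Let t(s) be the expected number of picoseconds to first reach state II from state s, with t(state II) = 0. Conditioning on the first picosecond:
t(state V) = 1 + 0.55·t(state V) + 0.1·t(state III)
t(state III) = 1 + 0.3·t(state V) + 0.15·t(state III)
Solving: t(state V) = 2.6950, t(state III) = 2.1277.
Expected picoseconds from state III to state II: 2.1277.

2.1277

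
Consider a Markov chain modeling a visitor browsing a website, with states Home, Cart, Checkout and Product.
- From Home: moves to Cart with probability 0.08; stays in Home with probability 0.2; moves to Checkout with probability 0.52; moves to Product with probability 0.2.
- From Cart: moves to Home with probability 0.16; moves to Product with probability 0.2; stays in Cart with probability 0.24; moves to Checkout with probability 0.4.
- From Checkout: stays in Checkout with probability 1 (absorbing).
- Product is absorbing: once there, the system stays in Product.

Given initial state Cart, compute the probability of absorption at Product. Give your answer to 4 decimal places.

Let h(s) be the probability of absorption at Product starting from transient state s. Then h(Product) = 1 and h(Checkout) = 0. By first-step analysis:
h(Home) = 0.2·h(Home) + 0.08·h(Cart) + 0.52·0 + 0.2·1
h(Cart) = 0.16·h(Home) + 0.24·h(Cart) + 0.4·0 + 0.2·1
Solving: h(Home) = 0.2823, h(Cart) = 0.3226.
Starting from Cart, the probability is 0.3226.

0.3226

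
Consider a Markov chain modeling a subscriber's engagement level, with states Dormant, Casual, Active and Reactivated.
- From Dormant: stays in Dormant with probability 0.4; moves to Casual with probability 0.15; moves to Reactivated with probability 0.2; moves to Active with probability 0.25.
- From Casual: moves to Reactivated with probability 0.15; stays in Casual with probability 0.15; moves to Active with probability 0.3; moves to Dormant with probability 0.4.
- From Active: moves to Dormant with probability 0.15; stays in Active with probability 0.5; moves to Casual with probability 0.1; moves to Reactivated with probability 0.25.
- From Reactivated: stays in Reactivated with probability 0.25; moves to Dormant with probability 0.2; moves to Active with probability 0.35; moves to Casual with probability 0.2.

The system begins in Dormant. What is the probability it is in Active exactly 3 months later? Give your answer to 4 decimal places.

0.3639

Propagate the distribution vector 3 months from Dormant.
After 0 months: (1.0000, 0.0000, 0.0000, 0.0000)
After 1 month: (0.4000, 0.1500, 0.2500, 0.2000)
After 2 months: (0.2975, 0.1475, 0.3400, 0.2150)
After 3 months: (0.2720, 0.1438, 0.3639, 0.2204)
P(in Active after 3 months) = 0.3639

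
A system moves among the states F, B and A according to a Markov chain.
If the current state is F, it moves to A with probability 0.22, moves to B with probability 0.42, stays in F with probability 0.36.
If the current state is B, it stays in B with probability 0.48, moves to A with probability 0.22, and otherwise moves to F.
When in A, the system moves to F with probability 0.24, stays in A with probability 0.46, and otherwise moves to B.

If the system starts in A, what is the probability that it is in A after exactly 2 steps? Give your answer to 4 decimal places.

Sum over the intermediate state after 1 step:
P = P(A→F)·P(F→A) + P(A→B)·P(B→A) + P(A→A)·P(A→A)
  = 0.24×0.22 + 0.3×0.22 + 0.46×0.46
  = 0.0528 + 0.0660 + 0.2116 = 0.3304

0.3304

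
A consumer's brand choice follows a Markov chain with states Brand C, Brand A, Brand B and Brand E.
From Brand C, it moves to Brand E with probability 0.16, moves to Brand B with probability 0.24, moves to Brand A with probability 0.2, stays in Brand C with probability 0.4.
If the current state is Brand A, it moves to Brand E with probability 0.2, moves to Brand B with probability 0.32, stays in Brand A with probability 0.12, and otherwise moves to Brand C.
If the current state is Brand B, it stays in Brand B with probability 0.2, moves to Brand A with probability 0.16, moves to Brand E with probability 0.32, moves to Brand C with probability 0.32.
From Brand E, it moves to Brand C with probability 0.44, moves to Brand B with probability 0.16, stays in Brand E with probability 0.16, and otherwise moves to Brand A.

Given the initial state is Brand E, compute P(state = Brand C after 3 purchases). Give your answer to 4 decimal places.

Propagate the distribution vector 3 purchases from Brand E.
After 0 purchases: (0.0000, 0.0000, 0.0000, 1.0000)
After 1 purchase: (0.4400, 0.2400, 0.1600, 0.1600)
After 2 purchases: (0.3840, 0.1808, 0.2400, 0.1952)
After 3 purchases: (0.3814, 0.1837, 0.2292, 0.2056)
P(in Brand C after 3 purchases) = 0.3814

0.3814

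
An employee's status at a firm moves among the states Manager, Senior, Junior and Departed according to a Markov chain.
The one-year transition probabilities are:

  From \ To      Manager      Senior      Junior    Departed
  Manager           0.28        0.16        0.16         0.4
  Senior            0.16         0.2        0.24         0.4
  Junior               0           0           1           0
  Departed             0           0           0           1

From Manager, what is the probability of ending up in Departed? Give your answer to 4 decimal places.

Let h(s) be the probability of absorption at Departed starting from transient state s. Then h(Departed) = 1 and h(Junior) = 0. By first-step analysis:
h(Manager) = 0.28·h(Manager) + 0.16·h(Senior) + 0.16·0 + 0.4·1
h(Senior) = 0.16·h(Manager) + 0.2·h(Senior) + 0.24·0 + 0.4·1
Solving: h(Manager) = 0.6977, h(Senior) = 0.6395.
Starting from Manager, the probability is 0.6977.

0.6977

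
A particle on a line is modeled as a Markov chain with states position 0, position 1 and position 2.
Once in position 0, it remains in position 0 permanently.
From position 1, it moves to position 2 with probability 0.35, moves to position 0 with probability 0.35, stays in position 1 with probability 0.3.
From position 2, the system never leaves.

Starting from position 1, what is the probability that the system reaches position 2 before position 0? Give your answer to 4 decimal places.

Let h(s) be the probability of absorption at position 2 starting from transient state s. Then h(position 2) = 1 and h(position 0) = 0. By first-step analysis:
h(position 1) = 0.35·0 + 0.3·h(position 1) + 0.35·1
Solving: h(position 1) = 0.5000.
Starting from position 1, the probability is 0.5000.

0.5000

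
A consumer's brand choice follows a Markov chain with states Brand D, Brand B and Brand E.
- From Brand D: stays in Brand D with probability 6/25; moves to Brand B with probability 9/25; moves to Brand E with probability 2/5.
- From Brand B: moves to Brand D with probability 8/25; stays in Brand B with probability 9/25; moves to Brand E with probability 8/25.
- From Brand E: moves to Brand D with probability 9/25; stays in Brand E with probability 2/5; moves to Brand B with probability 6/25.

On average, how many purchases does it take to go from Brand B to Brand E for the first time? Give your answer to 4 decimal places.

Let t(s) be the expected number of purchases to first reach Brand E from state s, with t(Brand E) = 0. Conditioning on the first purchase:
t(Brand D) = 1 + 0.24·t(Brand D) + 0.36·t(Brand B)
t(Brand B) = 1 + 0.32·t(Brand D) + 0.36·t(Brand B)
Solving: t(Brand D) = 2.6940, t(Brand B) = 2.9095.
Expected purchases from Brand B to Brand E: 2.9095.

2.9095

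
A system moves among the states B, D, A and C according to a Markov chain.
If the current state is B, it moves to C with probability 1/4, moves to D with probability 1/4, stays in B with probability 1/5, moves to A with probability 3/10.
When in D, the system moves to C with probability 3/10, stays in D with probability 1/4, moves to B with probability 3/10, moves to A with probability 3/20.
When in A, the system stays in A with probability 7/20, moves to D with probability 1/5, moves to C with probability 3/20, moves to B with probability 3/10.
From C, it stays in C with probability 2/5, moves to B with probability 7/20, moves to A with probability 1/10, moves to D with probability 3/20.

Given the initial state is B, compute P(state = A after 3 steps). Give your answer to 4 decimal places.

Propagate the distribution vector 3 steps from B.
After 0 steps: (1.0000, 0.0000, 0.0000, 0.0000)
After 1 step: (0.2000, 0.2500, 0.3000, 0.2500)
After 2 steps: (0.2925, 0.2100, 0.2275, 0.2700)
After 3 steps: (0.2843, 0.2116, 0.2259, 0.2783)
P(in A after 3 steps) = 0.2259

0.2259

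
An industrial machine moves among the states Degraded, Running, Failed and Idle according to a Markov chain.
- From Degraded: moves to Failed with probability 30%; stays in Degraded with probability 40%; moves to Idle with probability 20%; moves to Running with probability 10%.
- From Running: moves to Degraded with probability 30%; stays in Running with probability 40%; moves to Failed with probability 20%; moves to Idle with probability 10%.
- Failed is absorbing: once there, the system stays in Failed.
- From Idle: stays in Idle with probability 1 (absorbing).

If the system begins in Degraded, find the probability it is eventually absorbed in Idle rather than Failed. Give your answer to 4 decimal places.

0.3939

Let h(s) be the probability of absorption at Idle starting from transient state s. Then h(Idle) = 1 and h(Failed) = 0. By first-step analysis:
h(Degraded) = 0.4·h(Degraded) + 0.1·h(Running) + 0.3·0 + 0.2·1
h(Running) = 0.3·h(Degraded) + 0.4·h(Running) + 0.2·0 + 0.1·1
Solving: h(Degraded) = 0.3939, h(Running) = 0.3636.
Starting from Degraded, the probability is 0.3939.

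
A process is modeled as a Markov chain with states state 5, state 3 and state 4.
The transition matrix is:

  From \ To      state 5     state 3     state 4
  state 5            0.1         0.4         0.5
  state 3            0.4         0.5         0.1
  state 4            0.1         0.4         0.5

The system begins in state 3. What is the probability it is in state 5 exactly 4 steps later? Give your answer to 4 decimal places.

Propagate the distribution vector 4 steps from state 3.
After 0 steps: (0.0000, 1.0000, 0.0000)
After 1 step: (0.4000, 0.5000, 0.1000)
After 2 steps: (0.2500, 0.4500, 0.3000)
After 3 steps: (0.2350, 0.4450, 0.3200)
After 4 steps: (0.2335, 0.4445, 0.3220)
P(in state 5 after 4 steps) = 0.2335

0.2335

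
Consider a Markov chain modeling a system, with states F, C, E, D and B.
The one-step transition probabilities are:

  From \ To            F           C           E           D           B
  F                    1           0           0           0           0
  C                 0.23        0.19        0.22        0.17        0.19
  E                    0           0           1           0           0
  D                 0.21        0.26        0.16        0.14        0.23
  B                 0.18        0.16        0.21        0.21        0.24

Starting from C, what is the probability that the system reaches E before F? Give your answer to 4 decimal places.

0.4898

Let h(s) be the probability of absorption at E starting from transient state s. Then h(E) = 1 and h(F) = 0. By first-step analysis:
h(C) = 0.23·0 + 0.19·h(C) + 0.22·1 + 0.17·h(D) + 0.19·h(B)
h(D) = 0.21·0 + 0.26·h(C) + 0.16·1 + 0.14·h(D) + 0.23·h(B)
h(B) = 0.18·0 + 0.16·h(C) + 0.21·1 + 0.21·h(D) + 0.24·h(B)
Solving: h(C) = 0.4898, h(D) = 0.4704, h(B) = 0.5094.
Starting from C, the probability is 0.4898.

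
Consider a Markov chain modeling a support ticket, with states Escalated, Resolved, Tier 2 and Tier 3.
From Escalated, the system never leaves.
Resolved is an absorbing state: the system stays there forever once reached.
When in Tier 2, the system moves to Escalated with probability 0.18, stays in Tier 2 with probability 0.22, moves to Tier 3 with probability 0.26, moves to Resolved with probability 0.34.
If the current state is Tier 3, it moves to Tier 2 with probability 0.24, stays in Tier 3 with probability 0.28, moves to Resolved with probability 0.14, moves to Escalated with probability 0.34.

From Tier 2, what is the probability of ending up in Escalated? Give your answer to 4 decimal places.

0.4367

Let h(s) be the probability of absorption at Escalated starting from transient state s. Then h(Escalated) = 1 and h(Resolved) = 0. By first-step analysis:
h(Tier 2) = 0.18·1 + 0.34·0 + 0.22·h(Tier 2) + 0.26·h(Tier 3)
h(Tier 3) = 0.34·1 + 0.14·0 + 0.24·h(Tier 2) + 0.28·h(Tier 3)
Solving: h(Tier 2) = 0.4367, h(Tier 3) = 0.6178.
Starting from Tier 2, the probability is 0.4367.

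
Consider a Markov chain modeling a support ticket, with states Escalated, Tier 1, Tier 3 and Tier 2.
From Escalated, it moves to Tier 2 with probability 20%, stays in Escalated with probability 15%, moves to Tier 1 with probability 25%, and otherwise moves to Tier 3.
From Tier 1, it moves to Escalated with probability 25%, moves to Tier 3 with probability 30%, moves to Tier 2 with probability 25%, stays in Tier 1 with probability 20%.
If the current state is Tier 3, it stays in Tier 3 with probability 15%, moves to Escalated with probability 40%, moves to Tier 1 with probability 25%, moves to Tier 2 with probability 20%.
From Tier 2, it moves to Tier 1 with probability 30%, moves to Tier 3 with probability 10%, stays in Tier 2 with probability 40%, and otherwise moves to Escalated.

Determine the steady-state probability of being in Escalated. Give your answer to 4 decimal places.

0.2474

Let the stationary distribution be π with π = πP and π_1 + π_2 + π_3 + π_4 = 1.
π_1 = 0.15·π_1 + 0.25·π_2 + 0.4·π_3 + 0.2·π_4
π_2 = 0.25·π_1 + 0.2·π_2 + 0.25·π_3 + 0.3·π_4
π_3 = 0.4·π_1 + 0.3·π_2 + 0.15·π_3 + 0.1·π_4
Solving with the normalization constraint gives π = (0.2474, 0.2507, 0.2362, 0.2657).
So the stationary probability of Escalated is 0.2474.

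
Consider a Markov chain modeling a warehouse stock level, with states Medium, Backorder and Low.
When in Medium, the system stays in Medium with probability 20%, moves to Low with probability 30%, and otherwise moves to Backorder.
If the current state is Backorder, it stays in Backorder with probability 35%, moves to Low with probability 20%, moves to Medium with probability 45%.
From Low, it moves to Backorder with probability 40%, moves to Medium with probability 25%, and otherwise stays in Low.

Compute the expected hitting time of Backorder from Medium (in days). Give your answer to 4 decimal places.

Let t(s) be the expected number of days to first reach Backorder from state s, with t(Backorder) = 0. Conditioning on the first day:
t(Medium) = 1 + 0.2·t(Medium) + 0.3·t(Low)
t(Low) = 1 + 0.25·t(Medium) + 0.35·t(Low)
Solving: t(Medium) = 2.1348, t(Low) = 2.3596.
Expected days from Medium to Backorder: 2.1348.

2.1348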